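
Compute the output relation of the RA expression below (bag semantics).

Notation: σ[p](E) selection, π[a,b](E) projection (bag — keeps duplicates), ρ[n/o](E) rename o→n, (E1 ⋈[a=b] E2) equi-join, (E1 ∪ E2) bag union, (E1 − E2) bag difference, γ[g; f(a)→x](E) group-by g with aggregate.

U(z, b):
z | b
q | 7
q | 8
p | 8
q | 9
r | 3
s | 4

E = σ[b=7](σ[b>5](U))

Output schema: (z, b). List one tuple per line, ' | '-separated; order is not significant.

Row counts bottom-up:
  U → 6
  σ[b>5](U) → 4
  σ[b=7](σ[b>5](U)) → 1

== RESULT ==
z | b
q | 7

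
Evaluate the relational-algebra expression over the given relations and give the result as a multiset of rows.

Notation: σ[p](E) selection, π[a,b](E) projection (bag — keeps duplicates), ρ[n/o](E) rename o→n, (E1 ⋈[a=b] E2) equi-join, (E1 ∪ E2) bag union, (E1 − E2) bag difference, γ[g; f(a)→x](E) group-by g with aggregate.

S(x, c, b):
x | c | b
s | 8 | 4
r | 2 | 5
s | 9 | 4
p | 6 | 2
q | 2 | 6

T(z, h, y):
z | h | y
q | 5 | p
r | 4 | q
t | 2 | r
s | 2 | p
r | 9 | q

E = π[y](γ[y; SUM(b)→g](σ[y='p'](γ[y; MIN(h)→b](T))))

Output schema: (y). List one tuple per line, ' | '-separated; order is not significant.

Stepwise |·|:
  T → 5
  γ[y; MIN(h)→b](T) → 3
  σ[y='p'](γ[y; MIN(h)→b](T)) → 1
  γ[y; SUM(b)→g](σ[y='p'](γ[y; MIN(h)→b](T))) → 1
  π[y](γ[y; SUM(b)→g](σ[y='p'](γ[y; MIN(h)→b](T)))) → 1

== RESULT ==
y
p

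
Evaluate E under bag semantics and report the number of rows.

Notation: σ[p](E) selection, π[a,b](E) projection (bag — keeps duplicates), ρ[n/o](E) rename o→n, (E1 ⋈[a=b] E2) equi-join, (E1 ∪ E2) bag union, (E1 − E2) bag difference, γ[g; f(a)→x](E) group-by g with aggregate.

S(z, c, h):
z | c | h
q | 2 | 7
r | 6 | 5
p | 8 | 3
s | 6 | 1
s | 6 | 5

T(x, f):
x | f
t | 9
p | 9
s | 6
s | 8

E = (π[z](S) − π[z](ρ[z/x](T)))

Per-node cardinality:
  S → 5
  π[z](S) → 5
  T → 4
  ρ[z/x](T) → 4
  π[z](ρ[z/x](T)) → 4
  (π[z](S) − π[z](ρ[z/x](T))) → 2

|E| = 2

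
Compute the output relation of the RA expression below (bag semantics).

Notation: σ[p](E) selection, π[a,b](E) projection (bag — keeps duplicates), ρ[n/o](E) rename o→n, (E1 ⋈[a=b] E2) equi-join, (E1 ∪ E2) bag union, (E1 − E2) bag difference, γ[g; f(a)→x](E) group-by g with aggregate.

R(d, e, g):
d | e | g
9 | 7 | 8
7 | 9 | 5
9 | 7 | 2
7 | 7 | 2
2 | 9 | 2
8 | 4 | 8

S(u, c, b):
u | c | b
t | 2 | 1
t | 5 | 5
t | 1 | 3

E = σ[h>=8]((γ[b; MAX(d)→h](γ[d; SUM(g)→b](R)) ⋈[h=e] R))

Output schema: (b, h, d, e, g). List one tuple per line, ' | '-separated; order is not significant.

Row counts bottom-up:
  R → 6
  γ[d; SUM(g)→b](R) → 4
  γ[b; MAX(d)→h](γ[d; SUM(g)→b](R)) → 4
  R → 6
  (γ[b; MAX(d)→h](γ[d; SUM(g)→b](R)) ⋈[h=e] R) → 5
  σ[h>=8]((γ[b; MAX(d)→h](γ[d; SUM(g)→b](R)) ⋈[h=e] R)) → 2

== RESULT ==
b | h | d | e | g
10 | 9 | 2 | 9 | 2
10 | 9 | 7 | 9 | 5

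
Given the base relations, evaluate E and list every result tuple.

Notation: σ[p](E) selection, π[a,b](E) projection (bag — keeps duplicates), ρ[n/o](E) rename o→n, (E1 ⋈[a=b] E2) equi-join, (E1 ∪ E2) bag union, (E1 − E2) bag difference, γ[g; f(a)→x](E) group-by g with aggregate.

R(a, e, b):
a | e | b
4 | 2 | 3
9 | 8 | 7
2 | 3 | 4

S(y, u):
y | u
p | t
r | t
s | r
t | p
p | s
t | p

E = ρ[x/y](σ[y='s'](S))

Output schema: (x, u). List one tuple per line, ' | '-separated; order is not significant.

Row counts bottom-up:
  S → 6
  σ[y='s'](S) → 1
  ρ[x/y](σ[y='s'](S)) → 1

== RESULT ==
x | u
s | r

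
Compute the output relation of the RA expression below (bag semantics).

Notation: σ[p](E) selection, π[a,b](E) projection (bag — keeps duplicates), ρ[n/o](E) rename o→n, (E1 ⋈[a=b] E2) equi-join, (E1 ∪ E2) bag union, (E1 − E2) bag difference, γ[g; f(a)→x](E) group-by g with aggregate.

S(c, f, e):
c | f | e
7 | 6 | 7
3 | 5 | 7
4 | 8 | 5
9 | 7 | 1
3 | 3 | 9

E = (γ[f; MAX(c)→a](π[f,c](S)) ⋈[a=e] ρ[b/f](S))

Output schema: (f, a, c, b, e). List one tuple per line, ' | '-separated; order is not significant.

Per-node cardinality:
  S → 5
  π[f,c](S) → 5
  γ[f; MAX(c)→a](π[f,c](S)) → 5
  S → 5
  ρ[b/f](S) → 5
  (γ[f; MAX(c)→a](π[f,c](S)) ⋈[a=e] ρ[b/f](S)) → 3

== RESULT ==
f | a | c | b | e
6 | 7 | 3 | 5 | 7
6 | 7 | 7 | 6 | 7
7 | 9 | 3 | 3 | 9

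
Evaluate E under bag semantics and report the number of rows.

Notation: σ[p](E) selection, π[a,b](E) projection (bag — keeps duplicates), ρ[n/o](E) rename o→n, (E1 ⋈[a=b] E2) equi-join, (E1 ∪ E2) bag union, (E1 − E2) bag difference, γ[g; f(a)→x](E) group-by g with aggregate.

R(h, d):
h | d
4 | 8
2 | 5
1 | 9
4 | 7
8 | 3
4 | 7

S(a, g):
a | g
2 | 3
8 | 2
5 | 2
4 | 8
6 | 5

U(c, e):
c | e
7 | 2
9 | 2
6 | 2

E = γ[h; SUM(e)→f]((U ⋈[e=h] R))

Row counts bottom-up:
  U → 3
  R → 6
  (U ⋈[e=h] R) → 3
  γ[h; SUM(e)→f]((U ⋈[e=h] R)) → 1

|E| = 1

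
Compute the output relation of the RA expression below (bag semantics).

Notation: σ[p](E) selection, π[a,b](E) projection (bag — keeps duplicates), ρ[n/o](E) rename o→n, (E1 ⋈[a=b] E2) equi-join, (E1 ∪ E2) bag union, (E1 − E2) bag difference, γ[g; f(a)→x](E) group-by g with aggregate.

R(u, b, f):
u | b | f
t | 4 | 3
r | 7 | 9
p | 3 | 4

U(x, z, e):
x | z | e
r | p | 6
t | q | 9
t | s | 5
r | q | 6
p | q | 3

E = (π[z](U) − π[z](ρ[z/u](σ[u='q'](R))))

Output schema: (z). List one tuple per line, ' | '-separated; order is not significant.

Row counts bottom-up:
  U → 5
  π[z](U) → 5
  R → 3
  σ[u='q'](R) → 0
  ρ[z/u](σ[u='q'](R)) → 0
  π[z](ρ[z/u](σ[u='q'](R))) → 0
  (π[z](U) − π[z](ρ[z/u](σ[u='q'](R)))) → 5

== RESULT ==
z
p
q
q
q
s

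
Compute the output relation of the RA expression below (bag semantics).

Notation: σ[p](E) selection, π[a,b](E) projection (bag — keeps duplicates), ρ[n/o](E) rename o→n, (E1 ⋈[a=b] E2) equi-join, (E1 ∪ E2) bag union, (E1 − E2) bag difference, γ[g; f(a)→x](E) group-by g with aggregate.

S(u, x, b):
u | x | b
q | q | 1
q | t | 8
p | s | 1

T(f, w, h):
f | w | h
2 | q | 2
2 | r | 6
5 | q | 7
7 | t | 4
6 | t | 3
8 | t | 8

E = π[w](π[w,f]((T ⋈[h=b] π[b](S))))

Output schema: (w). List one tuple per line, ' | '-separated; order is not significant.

Per-node cardinality:
  T → 6
  S → 3
  π[b](S) → 3
  (T ⋈[h=b] π[b](S)) → 1
  π[w,f]((T ⋈[h=b] π[b](S))) → 1
  π[w](π[w,f]((T ⋈[h=b] π[b](S)))) → 1

== RESULT ==
w
t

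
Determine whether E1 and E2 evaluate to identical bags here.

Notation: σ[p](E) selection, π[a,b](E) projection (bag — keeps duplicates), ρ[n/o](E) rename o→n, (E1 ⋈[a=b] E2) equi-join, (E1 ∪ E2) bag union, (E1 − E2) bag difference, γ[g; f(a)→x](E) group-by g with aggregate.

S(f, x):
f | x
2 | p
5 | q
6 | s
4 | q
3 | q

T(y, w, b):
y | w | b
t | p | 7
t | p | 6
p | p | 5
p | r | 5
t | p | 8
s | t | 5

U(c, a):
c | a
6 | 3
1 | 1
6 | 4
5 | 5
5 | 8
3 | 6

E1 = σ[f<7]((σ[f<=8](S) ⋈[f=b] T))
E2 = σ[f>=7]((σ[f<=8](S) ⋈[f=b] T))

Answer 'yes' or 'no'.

E1 row counts bottom-up:
  S → 5
  σ[f<=8](S) → 5
  T → 6
  (σ[f<=8](S) ⋈[f=b] T) → 4
  σ[f<7]((σ[f<=8](S) ⋈[f=b] T)) → 4
E2 row counts bottom-up:
  S → 5
  σ[f<=8](S) → 5
  T → 6
  (σ[f<=8](S) ⋈[f=b] T) → 4
  σ[f>=7]((σ[f<=8](S) ⋈[f=b] T)) → 0

E1 result:
f | x | y | w | b
5 | q | p | p | 5
5 | q | p | r | 5
5 | q | s | t | 5
6 | s | t | p | 6
E2 result:
f | x | y | w | b
(0 rows)
Witness: (5, 'q', 's', 't', 5) appears 1× in E1 but 0× in E2.

no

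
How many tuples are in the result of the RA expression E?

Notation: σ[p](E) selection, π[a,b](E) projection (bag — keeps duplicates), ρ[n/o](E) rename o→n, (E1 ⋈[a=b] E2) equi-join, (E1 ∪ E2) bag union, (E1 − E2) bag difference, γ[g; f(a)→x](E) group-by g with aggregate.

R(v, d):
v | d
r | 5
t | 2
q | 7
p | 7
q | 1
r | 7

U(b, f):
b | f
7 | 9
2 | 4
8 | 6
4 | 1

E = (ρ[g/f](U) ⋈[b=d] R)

Stepwise |·|:
  U → 4
  ρ[g/f](U) → 4
  R → 6
  (ρ[g/f](U) ⋈[b=d] R) → 4

|E| = 4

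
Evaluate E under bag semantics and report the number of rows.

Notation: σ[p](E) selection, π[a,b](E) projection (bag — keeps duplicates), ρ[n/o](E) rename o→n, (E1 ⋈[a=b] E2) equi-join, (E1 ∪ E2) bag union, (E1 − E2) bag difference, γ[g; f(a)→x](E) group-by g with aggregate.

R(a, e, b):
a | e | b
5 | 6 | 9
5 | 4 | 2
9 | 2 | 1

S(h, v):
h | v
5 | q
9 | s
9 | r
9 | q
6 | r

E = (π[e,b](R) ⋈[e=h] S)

Row counts bottom-up:
  R → 3
  π[e,b](R) → 3
  S → 5
  (π[e,b](R) ⋈[e=h] S) → 1

|E| = 1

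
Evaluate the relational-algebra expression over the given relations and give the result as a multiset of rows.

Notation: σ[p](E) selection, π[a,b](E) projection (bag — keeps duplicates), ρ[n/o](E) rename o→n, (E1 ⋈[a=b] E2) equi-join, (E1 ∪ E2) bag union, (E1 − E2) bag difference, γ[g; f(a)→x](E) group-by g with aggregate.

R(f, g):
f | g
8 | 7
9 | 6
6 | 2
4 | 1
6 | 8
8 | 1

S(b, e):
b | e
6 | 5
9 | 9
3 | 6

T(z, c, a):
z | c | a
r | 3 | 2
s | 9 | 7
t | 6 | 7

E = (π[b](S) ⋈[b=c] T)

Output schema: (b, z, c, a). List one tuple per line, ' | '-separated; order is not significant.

Per-node cardinality:
  S → 3
  π[b](S) → 3
  T → 3
  (π[b](S) ⋈[b=c] T) → 3

== RESULT ==
b | z | c | a
3 | r | 3 | 2
6 | t | 6 | 7
9 | s | 9 | 7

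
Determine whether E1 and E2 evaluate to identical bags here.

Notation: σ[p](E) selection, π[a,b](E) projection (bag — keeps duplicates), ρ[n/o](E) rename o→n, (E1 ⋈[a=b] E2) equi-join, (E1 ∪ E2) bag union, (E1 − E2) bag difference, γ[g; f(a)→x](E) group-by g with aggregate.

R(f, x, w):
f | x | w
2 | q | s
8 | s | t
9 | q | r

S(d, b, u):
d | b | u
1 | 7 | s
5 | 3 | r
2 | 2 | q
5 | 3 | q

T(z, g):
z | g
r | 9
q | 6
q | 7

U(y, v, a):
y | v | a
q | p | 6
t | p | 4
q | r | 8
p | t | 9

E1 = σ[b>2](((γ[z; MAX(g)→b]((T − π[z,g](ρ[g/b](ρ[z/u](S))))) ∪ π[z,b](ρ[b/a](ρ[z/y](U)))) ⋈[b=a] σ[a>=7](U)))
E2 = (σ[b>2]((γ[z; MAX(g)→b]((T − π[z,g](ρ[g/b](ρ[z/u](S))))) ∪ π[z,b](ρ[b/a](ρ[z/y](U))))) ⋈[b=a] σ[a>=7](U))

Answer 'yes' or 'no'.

E1 per-node cardinality:
  T → 3
  S → 4
  ρ[z/u](S) → 4
  ρ[g/b](ρ[z/u](S)) → 4
  π[z,g](ρ[g/b](ρ[z/u](S))) → 4
  (T − π[z,g](ρ[g/b](ρ[z/u](S)))) → 3
  γ[z; MAX(g)→b]((T − π[z,g](ρ[g/b](ρ[z/u](S))))) → 2
  U → 4
  ρ[z/y](U) → 4
  ρ[b/a](ρ[z/y](U)) → 4
  π[z,b](ρ[b/a](ρ[z/y](U))) → 4
  (γ[z; MAX(g)→b]((T − π[z,g](ρ[g/b](ρ[z/u](S))))) ∪ π[z,b](ρ[b/a](ρ[z/y](U)))) → 6
  U → 4
  σ[a>=7](U) → 2
  ((γ[z; MAX(g)→b]((T − π[z,g](ρ[g/b](ρ[z/u](S))))) ∪ π[z,b](ρ[b/a](ρ[z/y](U)))) ⋈[b=a] σ[a>=7](U)) → 3
  σ[b>2](((γ[z; MAX(g)→b]((T − π[z,g](ρ[g/b](ρ[z/u](S))))) ∪ π[z,b](ρ[b/a](ρ[z/y](U)))) ⋈[b=a] σ[a>=7](U))) → 3
E2 per-node cardinality:
  T → 3
  S → 4
  ρ[z/u](S) → 4
  ρ[g/b](ρ[z/u](S)) → 4
  π[z,g](ρ[g/b](ρ[z/u](S))) → 4
  (T − π[z,g](ρ[g/b](ρ[z/u](S)))) → 3
  γ[z; MAX(g)→b]((T − π[z,g](ρ[g/b](ρ[z/u](S))))) → 2
  U → 4
  ρ[z/y](U) → 4
  ρ[b/a](ρ[z/y](U)) → 4
  π[z,b](ρ[b/a](ρ[z/y](U))) → 4
  (γ[z; MAX(g)→b]((T − π[z,g](ρ[g/b](ρ[z/u](S))))) ∪ π[z,b](ρ[b/a](ρ[z/y](U)))) → 6
  σ[b>2]((γ[z; MAX(g)→b]((T − π[z,g](ρ[g/b](ρ[z/u](S))))) ∪ π[z,b](ρ[b/a](ρ[z/y](U))))) → 6
  U → 4
  σ[a>=7](U) → 2
  (σ[b>2]((γ[z; MAX(g)→b]((T − π[z,g](ρ[g/b](ρ[z/u](S))))) ∪ π[z,b](ρ[b/a](ρ[z/y](U))))) ⋈[b=a] σ[a>=7](U)) → 3

E1 and E2 produce the same multiset:
z | b | y | v | a
p | 9 | p | t | 9
q | 8 | q | r | 8
r | 9 | p | t | 9

yes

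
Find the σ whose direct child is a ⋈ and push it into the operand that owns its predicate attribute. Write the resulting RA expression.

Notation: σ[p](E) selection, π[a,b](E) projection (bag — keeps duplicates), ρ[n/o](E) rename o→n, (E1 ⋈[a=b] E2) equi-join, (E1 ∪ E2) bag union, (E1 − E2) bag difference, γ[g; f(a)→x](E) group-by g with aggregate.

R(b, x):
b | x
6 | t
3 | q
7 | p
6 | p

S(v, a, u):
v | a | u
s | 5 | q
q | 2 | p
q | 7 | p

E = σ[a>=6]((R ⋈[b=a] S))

σ filters on a, owned by the right side.
E' = (R ⋈[b=a] σ[a>=6](S))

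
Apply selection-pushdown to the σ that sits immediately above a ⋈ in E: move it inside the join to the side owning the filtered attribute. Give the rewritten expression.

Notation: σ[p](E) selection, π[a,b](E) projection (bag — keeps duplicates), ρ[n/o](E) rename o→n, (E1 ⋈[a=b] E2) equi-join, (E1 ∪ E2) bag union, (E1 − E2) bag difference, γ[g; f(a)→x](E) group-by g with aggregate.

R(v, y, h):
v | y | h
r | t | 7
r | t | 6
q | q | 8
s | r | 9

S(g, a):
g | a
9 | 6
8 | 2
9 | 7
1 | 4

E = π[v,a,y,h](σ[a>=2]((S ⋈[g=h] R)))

σ filters on a, owned by the left side.
E' = π[v,a,y,h]((σ[a>=2](S) ⋈[g=h] R))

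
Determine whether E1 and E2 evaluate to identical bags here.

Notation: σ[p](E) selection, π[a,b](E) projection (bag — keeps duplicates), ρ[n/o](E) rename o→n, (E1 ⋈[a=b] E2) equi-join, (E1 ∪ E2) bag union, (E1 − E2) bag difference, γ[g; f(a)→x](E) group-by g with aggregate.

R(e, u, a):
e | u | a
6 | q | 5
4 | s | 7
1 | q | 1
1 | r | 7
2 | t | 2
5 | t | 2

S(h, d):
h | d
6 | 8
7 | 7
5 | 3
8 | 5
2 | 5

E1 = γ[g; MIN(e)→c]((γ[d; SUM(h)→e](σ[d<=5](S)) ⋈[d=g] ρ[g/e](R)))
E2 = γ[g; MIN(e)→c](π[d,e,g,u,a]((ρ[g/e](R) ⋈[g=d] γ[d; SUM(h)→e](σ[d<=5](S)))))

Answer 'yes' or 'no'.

E1 subexpression sizes:
  S → 5
  σ[d<=5](S) → 3
  γ[d; SUM(h)→e](σ[d<=5](S)) → 2
  R → 6
  ρ[g/e](R) → 6
  (γ[d; SUM(h)→e](σ[d<=5](S)) ⋈[d=g] ρ[g/e](R)) → 1
  γ[g; MIN(e)→c]((γ[d; SUM(h)→e](σ[d<=5](S)) ⋈[d=g] ρ[g/e](R))) → 1
E2 subexpression sizes:
  R → 6
  ρ[g/e](R) → 6
  S → 5
  σ[d<=5](S) → 3
  γ[d; SUM(h)→e](σ[d<=5](S)) → 2
  (ρ[g/e](R) ⋈[g=d] γ[d; SUM(h)→e](σ[d<=5](S))) → 1
  π[d,e,g,u,a]((ρ[g/e](R) ⋈[g=d] γ[d; SUM(h)→e](σ[d<=5](S)))) → 1
  γ[g; MIN(e)→c](π[d,e,g,u,a]((ρ[g/e](R) ⋈[g=d] γ[d; SUM(h)→e](σ[d<=5](S))))) → 1

E1 and E2 produce the same multiset:
g | c
5 | 10

yes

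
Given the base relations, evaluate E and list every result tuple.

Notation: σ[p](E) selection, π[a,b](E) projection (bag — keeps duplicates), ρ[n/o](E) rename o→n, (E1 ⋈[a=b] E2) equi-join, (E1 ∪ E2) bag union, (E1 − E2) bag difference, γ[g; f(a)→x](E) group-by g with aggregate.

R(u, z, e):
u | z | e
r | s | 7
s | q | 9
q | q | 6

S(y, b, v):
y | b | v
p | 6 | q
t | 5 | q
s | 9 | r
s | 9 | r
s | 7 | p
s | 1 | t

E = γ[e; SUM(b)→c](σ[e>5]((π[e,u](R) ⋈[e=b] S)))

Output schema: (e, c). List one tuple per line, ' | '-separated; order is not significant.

Per-node cardinality:
  R → 3
  π[e,u](R) → 3
  S → 6
  (π[e,u](R) ⋈[e=b] S) → 4
  σ[e>5]((π[e,u](R) ⋈[e=b] S)) → 4
  γ[e; SUM(b)→c](σ[e>5]((π[e,u](R) ⋈[e=b] S))) → 3

== RESULT ==
e | c
6 | 6
7 | 7
9 | 18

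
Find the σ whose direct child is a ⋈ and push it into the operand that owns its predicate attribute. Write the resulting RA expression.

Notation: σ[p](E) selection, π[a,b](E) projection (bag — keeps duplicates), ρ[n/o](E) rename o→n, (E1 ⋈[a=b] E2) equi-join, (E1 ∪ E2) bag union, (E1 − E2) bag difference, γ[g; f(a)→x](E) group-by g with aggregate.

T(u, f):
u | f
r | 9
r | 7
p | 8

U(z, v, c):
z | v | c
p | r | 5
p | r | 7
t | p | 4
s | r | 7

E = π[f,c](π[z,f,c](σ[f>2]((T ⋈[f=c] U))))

σ filters on f, owned by the left side.
E' = π[f,c](π[z,f,c]((σ[f>2](T) ⋈[f=c] U)))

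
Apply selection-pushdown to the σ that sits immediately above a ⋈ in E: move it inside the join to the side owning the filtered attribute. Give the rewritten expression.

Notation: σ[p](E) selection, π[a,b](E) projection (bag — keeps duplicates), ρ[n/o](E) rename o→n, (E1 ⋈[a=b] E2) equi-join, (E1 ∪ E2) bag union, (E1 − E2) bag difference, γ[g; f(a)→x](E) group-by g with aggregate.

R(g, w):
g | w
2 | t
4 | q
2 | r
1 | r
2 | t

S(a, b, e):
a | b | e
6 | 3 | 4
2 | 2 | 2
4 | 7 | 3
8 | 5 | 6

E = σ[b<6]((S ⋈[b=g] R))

σ filters on b, owned by the left side.
E' = (σ[b<6](S) ⋈[b=g] R)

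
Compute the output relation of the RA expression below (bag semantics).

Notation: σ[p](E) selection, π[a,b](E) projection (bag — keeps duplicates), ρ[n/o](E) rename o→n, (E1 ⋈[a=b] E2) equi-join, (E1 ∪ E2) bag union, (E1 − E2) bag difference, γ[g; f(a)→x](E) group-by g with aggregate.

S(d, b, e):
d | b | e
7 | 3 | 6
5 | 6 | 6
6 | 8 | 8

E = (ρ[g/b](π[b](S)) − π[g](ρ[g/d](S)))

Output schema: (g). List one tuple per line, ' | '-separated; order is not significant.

Per-node cardinality:
  S → 3
  π[b](S) → 3
  ρ[g/b](π[b](S)) → 3
  S → 3
  ρ[g/d](S) → 3
  π[g](ρ[g/d](S)) → 3
  (ρ[g/b](π[b](S)) − π[g](ρ[g/d](S))) → 2

== RESULT ==
g
3
8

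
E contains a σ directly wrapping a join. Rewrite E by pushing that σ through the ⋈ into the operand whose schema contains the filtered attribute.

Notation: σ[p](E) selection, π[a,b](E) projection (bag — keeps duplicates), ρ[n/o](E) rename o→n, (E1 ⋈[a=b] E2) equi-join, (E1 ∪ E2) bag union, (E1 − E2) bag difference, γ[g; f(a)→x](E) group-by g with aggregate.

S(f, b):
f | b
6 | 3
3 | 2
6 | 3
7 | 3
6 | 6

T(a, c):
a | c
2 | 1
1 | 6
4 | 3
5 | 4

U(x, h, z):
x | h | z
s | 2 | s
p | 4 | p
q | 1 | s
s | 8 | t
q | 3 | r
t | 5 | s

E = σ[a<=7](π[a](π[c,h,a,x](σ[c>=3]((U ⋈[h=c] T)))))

σ filters on c, owned by the right side.
E' = σ[a<=7](π[a](π[c,h,a,x]((U ⋈[h=c] σ[c>=3](T)))))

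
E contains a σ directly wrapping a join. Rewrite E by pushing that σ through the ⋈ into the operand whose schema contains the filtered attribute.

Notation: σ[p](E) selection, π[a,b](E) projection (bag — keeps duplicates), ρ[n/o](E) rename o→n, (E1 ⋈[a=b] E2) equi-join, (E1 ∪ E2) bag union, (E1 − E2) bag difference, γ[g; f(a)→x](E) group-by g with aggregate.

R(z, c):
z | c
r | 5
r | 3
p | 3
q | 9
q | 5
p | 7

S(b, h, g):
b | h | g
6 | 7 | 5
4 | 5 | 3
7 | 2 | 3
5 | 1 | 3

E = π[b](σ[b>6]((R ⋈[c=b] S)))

σ filters on b, owned by the right side.
E' = π[b]((R ⋈[c=b] σ[b>6](S)))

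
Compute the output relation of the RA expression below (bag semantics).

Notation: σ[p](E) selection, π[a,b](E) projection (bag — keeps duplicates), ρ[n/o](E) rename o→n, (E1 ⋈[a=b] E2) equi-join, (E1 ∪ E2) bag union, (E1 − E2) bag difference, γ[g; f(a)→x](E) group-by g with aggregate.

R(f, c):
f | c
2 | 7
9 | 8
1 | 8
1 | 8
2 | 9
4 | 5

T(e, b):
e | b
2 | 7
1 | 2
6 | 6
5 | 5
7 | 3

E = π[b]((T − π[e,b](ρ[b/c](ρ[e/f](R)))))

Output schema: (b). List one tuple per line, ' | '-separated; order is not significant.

Stepwise |·|:
  T → 5
  R → 6
  ρ[e/f](R) → 6
  ρ[b/c](ρ[e/f](R)) → 6
  π[e,b](ρ[b/c](ρ[e/f](R))) → 6
  (T − π[e,b](ρ[b/c](ρ[e/f](R)))) → 4
  π[b]((T − π[e,b](ρ[b/c](ρ[e/f](R))))) → 4

== RESULT ==
b
2
3
5
6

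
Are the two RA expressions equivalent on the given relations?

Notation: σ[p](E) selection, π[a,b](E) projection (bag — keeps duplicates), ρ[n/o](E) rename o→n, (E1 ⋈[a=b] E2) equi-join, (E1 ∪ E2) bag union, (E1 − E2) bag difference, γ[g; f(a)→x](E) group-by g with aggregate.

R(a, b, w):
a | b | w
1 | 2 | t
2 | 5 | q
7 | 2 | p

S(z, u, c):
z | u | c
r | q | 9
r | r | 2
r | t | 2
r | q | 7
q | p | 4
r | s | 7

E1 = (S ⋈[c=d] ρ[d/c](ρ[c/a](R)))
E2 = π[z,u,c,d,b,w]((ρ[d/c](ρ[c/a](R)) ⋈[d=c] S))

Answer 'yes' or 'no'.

E1 subexpression sizes:
  S → 6
  R → 3
  ρ[c/a](R) → 3
  ρ[d/c](ρ[c/a](R)) → 3
  (S ⋈[c=d] ρ[d/c](ρ[c/a](R))) → 4
E2 subexpression sizes:
  R → 3
  ρ[c/a](R) → 3
  ρ[d/c](ρ[c/a](R)) → 3
  S → 6
  (ρ[d/c](ρ[c/a](R)) ⋈[d=c] S) → 4
  π[z,u,c,d,b,w]((ρ[d/c](ρ[c/a](R)) ⋈[d=c] S)) → 4

E1 and E2 produce the same multiset:
z | u | c | d | b | w
r | q | 7 | 7 | 2 | p
r | r | 2 | 2 | 5 | q
r | s | 7 | 7 | 2 | p
r | t | 2 | 2 | 5 | q

yes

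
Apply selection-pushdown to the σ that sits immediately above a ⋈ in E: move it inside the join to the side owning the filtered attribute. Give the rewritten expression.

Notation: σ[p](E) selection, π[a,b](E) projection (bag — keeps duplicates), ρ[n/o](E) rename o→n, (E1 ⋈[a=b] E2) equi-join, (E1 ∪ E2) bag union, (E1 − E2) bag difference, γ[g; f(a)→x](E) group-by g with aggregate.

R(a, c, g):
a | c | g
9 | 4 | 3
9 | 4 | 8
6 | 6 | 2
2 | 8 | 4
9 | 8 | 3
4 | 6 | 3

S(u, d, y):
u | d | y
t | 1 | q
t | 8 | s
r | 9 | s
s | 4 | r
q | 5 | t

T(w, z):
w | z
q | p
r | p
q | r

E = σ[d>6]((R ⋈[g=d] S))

σ filters on d, owned by the right side.
E' = (R ⋈[g=d] σ[d>6](S))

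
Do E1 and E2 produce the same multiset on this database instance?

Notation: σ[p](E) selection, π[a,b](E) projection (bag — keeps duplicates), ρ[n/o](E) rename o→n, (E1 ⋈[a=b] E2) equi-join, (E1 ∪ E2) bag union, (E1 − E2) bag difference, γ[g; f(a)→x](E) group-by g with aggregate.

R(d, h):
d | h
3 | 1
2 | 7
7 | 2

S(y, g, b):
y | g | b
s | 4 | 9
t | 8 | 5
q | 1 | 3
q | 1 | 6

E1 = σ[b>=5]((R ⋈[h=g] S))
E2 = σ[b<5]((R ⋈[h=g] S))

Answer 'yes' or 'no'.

E1 per-node cardinality:
  R → 3
  S → 4
  (R ⋈[h=g] S) → 2
  σ[b>=5]((R ⋈[h=g] S)) → 1
E2 per-node cardinality:
  R → 3
  S → 4
  (R ⋈[h=g] S) → 2
  σ[b<5]((R ⋈[h=g] S)) → 1

E1 result:
d | h | y | g | b
3 | 1 | q | 1 | 6
E2 result:
d | h | y | g | b
3 | 1 | q | 1 | 3
Witness: (3, 1, 'q', 1, 3) appears 0× in E1 but 1× in E2.

no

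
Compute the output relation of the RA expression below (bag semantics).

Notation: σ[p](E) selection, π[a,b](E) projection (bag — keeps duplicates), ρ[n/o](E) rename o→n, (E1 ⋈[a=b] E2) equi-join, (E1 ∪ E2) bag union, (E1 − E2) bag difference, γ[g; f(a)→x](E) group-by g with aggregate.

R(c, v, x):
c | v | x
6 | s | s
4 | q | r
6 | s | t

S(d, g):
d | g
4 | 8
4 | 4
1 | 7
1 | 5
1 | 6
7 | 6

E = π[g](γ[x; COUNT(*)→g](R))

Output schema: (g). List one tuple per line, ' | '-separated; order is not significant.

Per-node cardinality:
  R → 3
  γ[x; COUNT(*)→g](R) → 3
  π[g](γ[x; COUNT(*)→g](R)) → 3

== RESULT ==
g
1
1
1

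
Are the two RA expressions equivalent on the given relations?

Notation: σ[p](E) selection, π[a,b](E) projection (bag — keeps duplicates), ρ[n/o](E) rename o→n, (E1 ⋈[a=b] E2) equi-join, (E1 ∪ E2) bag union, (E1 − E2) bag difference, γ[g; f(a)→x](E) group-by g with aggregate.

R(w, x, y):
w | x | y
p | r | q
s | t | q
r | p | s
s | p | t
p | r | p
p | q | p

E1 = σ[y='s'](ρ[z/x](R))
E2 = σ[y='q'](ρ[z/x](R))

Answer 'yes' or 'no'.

E1 row counts bottom-up:
  R → 6
  ρ[z/x](R) → 6
  σ[y='s'](ρ[z/x](R)) → 1
E2 row counts bottom-up:
  R → 6
  ρ[z/x](R) → 6
  σ[y='q'](ρ[z/x](R)) → 2

E1 result:
w | z | y
r | p | s
E2 result:
w | z | y
p | r | q
s | t | q
Witness: ('p', 'r', 'q') appears 0× in E1 but 1× in E2.

no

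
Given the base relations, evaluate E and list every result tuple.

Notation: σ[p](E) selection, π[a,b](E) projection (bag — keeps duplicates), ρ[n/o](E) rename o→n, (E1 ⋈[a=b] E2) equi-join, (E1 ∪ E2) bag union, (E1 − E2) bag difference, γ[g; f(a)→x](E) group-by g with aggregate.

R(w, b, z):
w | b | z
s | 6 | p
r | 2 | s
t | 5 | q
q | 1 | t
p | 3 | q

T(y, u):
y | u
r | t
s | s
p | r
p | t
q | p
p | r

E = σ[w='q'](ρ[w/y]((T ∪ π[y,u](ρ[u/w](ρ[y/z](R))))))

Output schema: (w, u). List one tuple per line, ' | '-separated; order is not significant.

Stepwise |·|:
  T → 6
  R → 5
  ρ[y/z](R) → 5
  ρ[u/w](ρ[y/z](R)) → 5
  π[y,u](ρ[u/w](ρ[y/z](R))) → 5
  (T ∪ π[y,u](ρ[u/w](ρ[y/z](R)))) → 11
  ρ[w/y]((T ∪ π[y,u](ρ[u/w](ρ[y/z](R))))) → 11
  σ[w='q'](ρ[w/y]((T ∪ π[y,u](ρ[u/w](ρ[y/z](R)))))) → 3

== RESULT ==
w | u
q | p
q | p
q | t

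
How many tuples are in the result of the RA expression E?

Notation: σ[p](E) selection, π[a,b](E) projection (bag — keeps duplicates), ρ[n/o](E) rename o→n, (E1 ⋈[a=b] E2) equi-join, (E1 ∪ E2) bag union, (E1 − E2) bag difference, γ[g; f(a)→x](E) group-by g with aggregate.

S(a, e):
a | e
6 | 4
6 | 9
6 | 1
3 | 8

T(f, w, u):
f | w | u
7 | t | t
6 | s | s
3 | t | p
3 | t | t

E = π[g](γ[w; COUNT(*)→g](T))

Stepwise |·|:
  T → 4
  γ[w; COUNT(*)→g](T) → 2
  π[g](γ[w; COUNT(*)→g](T)) → 2

|E| = 2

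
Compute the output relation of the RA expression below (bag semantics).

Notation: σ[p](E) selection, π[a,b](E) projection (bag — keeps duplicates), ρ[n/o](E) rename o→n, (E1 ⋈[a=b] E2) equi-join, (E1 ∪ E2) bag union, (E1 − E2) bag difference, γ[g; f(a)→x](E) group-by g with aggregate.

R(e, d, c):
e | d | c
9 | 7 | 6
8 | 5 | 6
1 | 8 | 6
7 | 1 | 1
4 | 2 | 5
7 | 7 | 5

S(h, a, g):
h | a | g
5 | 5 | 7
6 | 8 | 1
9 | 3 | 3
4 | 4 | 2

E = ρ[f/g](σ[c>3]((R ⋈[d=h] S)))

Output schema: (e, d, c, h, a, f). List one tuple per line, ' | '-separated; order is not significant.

Stepwise |·|:
  R → 6
  S → 4
  (R ⋈[d=h] S) → 1
  σ[c>3]((R ⋈[d=h] S)) → 1
  ρ[f/g](σ[c>3]((R ⋈[d=h] S))) → 1

== RESULT ==
e | d | c | h | a | f
8 | 5 | 6 | 5 | 5 | 7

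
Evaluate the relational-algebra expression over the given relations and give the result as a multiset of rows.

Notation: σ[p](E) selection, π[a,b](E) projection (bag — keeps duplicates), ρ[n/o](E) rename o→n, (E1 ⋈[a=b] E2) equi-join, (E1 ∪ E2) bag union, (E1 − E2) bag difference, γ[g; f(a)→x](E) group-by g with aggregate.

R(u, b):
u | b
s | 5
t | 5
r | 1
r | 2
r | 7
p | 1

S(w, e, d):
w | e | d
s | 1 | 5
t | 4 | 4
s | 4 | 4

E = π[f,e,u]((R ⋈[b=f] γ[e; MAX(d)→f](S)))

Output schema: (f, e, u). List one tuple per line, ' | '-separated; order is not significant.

Stepwise |·|:
  R → 6
  S → 3
  γ[e; MAX(d)→f](S) → 2
  (R ⋈[b=f] γ[e; MAX(d)→f](S)) → 2
  π[f,e,u]((R ⋈[b=f] γ[e; MAX(d)→f](S))) → 2

== RESULT ==
f | e | u
5 | 1 | s
5 | 1 | t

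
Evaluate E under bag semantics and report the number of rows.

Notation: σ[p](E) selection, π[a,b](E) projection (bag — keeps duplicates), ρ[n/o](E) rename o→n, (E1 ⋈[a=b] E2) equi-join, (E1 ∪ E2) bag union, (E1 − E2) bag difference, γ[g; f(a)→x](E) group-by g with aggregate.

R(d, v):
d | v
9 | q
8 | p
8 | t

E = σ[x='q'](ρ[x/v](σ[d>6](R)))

Per-node cardinality:
  R → 3
  σ[d>6](R) → 3
  ρ[x/v](σ[d>6](R)) → 3
  σ[x='q'](ρ[x/v](σ[d>6](R))) → 1

|E| = 1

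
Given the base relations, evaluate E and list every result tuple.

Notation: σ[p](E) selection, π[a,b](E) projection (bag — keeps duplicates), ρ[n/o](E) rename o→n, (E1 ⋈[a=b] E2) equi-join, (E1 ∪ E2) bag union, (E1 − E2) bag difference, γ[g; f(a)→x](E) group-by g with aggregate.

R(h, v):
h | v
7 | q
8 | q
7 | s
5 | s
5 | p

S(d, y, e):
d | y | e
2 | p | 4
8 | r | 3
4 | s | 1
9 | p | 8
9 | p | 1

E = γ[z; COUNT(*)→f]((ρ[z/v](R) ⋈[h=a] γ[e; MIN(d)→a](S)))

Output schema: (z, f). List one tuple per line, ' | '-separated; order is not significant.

Subexpression sizes:
  R → 5
  ρ[z/v](R) → 5
  S → 5
  γ[e; MIN(d)→a](S) → 4
  (ρ[z/v](R) ⋈[h=a] γ[e; MIN(d)→a](S)) → 1
  γ[z; COUNT(*)→f]((ρ[z/v](R) ⋈[h=a] γ[e; MIN(d)→a](S))) → 1

== RESULT ==
z | f
q | 1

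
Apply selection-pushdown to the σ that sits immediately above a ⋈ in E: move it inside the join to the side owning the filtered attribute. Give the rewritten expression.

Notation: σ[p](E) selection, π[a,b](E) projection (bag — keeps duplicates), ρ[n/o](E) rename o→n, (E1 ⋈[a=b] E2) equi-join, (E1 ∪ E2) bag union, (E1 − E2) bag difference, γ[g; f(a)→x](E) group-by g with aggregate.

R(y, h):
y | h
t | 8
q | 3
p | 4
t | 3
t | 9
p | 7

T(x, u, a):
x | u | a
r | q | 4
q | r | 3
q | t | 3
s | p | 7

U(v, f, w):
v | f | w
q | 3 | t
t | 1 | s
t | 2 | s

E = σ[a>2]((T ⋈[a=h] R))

σ filters on a, owned by the left side.
E' = (σ[a>2](T) ⋈[a=h] R)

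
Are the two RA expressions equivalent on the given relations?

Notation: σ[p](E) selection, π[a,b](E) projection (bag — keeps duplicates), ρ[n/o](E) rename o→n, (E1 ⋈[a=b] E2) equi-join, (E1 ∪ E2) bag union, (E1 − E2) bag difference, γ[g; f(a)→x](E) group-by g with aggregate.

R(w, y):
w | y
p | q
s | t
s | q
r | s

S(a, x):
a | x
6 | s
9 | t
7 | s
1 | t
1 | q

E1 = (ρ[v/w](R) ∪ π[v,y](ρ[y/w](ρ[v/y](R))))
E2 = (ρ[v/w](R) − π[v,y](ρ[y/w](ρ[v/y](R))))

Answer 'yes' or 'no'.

E1 row counts bottom-up:
  R → 4
  ρ[v/w](R) → 4
  R → 4
  ρ[v/y](R) → 4
  ρ[y/w](ρ[v/y](R)) → 4
  π[v,y](ρ[y/w](ρ[v/y](R))) → 4
  (ρ[v/w](R) ∪ π[v,y](ρ[y/w](ρ[v/y](R)))) → 8
E2 row counts bottom-up:
  R → 4
  ρ[v/w](R) → 4
  R → 4
  ρ[v/y](R) → 4
  ρ[y/w](ρ[v/y](R)) → 4
  π[v,y](ρ[y/w](ρ[v/y](R))) → 4
  (ρ[v/w](R) − π[v,y](ρ[y/w](ρ[v/y](R)))) → 4

E1 result:
v | y
p | q
q | p
q | s
r | s
s | q
s | r
s | t
t | s
E2 result:
v | y
p | q
r | s
s | q
s | t
Witness: ('s', 'r') appears 1× in E1 but 0× in E2.

no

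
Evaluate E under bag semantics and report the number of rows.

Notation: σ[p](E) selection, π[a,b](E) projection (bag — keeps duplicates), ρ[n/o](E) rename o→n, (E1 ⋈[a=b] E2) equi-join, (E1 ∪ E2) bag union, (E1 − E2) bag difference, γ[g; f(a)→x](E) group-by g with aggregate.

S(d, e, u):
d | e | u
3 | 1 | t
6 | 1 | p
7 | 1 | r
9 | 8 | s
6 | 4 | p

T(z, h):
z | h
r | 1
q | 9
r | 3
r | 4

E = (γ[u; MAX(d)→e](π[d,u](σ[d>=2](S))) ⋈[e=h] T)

Row counts bottom-up:
  S → 5
  σ[d>=2](S) → 5
  π[d,u](σ[d>=2](S)) → 5
  γ[u; MAX(d)→e](π[d,u](σ[d>=2](S))) → 4
  T → 4
  (γ[u; MAX(d)→e](π[d,u](σ[d>=2](S))) ⋈[e=h] T) → 2

|E| = 2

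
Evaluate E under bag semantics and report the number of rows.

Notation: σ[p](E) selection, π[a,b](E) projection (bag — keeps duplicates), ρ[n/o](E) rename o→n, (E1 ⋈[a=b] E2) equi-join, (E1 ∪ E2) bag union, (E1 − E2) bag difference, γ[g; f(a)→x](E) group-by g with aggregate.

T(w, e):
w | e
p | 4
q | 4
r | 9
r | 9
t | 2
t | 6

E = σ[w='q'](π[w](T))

Row counts bottom-up:
  T → 6
  π[w](T) → 6
  σ[w='q'](π[w](T)) → 1

|E| = 1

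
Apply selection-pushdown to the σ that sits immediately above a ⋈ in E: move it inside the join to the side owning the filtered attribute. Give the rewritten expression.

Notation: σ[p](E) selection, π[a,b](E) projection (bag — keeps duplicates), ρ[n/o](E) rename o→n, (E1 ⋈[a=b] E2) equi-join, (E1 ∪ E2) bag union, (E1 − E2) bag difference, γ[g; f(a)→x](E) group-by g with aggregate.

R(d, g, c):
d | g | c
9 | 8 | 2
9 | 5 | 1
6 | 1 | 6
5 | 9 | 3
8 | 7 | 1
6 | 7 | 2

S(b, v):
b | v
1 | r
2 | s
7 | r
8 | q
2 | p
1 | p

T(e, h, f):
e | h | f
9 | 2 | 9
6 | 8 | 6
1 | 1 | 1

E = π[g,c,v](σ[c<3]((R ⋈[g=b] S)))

σ filters on c, owned by the left side.
E' = π[g,c,v]((σ[c<3](R) ⋈[g=b] S))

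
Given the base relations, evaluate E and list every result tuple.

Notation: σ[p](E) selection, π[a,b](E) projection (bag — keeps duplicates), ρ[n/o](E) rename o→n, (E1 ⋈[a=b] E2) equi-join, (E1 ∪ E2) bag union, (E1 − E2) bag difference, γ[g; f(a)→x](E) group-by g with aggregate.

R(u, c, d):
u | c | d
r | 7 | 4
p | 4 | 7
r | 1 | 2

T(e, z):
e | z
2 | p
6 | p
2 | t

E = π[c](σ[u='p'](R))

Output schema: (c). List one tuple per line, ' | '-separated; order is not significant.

Per-node cardinality:
  R → 3
  σ[u='p'](R) → 1
  π[c](σ[u='p'](R)) → 1

== RESULT ==
c
4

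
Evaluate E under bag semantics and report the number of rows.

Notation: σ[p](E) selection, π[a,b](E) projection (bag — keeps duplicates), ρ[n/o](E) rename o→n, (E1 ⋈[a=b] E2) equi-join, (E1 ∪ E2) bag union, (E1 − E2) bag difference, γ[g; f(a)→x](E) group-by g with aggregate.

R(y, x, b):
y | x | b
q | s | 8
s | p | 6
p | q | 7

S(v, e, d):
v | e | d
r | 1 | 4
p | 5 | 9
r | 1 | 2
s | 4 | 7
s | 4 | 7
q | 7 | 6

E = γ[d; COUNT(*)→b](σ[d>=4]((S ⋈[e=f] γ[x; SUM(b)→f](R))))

Subexpression sizes:
  S → 6
  R → 3
  γ[x; SUM(b)→f](R) → 3
  (S ⋈[e=f] γ[x; SUM(b)→f](R)) → 1
  σ[d>=4]((S ⋈[e=f] γ[x; SUM(b)→f](R))) → 1
  γ[d; COUNT(*)→b](σ[d>=4]((S ⋈[e=f] γ[x; SUM(b)→f](R)))) → 1

|E| = 1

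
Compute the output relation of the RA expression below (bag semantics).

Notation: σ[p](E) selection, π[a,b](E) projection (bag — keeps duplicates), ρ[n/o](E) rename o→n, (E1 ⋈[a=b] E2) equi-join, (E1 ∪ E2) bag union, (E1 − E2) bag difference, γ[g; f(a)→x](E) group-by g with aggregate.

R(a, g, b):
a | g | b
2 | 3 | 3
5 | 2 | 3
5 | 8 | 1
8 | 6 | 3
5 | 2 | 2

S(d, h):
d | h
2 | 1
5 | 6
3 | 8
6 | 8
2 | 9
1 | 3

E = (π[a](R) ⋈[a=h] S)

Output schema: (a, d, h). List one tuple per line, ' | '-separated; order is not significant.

Stepwise |·|:
  R → 5
  π[a](R) → 5
  S → 6
  (π[a](R) ⋈[a=h] S) → 2

== RESULT ==
a | d | h
8 | 3 | 8
8 | 6 | 8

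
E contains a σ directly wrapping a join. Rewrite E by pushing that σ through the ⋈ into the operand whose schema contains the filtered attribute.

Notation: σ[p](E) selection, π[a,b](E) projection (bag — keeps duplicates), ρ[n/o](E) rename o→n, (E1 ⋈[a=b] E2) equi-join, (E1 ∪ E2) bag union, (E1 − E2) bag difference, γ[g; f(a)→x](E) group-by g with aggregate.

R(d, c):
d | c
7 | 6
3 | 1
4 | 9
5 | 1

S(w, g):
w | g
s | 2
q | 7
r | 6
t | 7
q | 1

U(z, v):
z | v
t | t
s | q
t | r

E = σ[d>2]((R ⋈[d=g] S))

σ filters on d, owned by the left side.
E' = (σ[d>2](R) ⋈[d=g] S)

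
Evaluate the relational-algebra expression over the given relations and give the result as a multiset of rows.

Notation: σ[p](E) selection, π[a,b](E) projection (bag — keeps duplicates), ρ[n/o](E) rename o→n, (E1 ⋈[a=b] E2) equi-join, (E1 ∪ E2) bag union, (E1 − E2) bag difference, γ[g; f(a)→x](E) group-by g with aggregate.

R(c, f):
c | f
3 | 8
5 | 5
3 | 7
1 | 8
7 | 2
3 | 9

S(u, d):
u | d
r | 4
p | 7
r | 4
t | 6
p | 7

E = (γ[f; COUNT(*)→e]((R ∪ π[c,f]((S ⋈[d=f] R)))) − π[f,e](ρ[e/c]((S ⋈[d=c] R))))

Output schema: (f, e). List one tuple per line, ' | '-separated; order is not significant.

Row counts bottom-up:
  R → 6
  S → 5
  R → 6
  (S ⋈[d=f] R) → 2
  π[c,f]((S ⋈[d=f] R)) → 2
  (R ∪ π[c,f]((S ⋈[d=f] R))) → 8
  γ[f; COUNT(*)→e]((R ∪ π[c,f]((S ⋈[d=f] R)))) → 5
  S → 5
  R → 6
  (S ⋈[d=c] R) → 2
  ρ[e/c]((S ⋈[d=c] R)) → 2
  π[f,e](ρ[e/c]((S ⋈[d=c] R))) → 2
  (γ[f; COUNT(*)→e]((R ∪ π[c,f]((S ⋈[d=f] R)))) − π[f,e](ρ[e/c]((S ⋈[d=c] R)))) → 5

== RESULT ==
f | e
2 | 1
5 | 1
7 | 3
8 | 2
9 | 1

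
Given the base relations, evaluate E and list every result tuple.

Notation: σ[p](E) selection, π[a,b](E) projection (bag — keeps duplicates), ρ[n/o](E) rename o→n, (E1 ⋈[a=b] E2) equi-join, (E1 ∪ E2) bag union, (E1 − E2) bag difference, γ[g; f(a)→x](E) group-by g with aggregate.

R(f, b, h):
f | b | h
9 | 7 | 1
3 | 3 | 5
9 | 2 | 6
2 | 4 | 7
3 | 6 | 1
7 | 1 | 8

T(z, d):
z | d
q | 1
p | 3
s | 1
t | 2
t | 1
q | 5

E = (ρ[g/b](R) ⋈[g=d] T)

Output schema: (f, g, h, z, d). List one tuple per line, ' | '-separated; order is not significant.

Per-node cardinality:
  R → 6
  ρ[g/b](R) → 6
  T → 6
  (ρ[g/b](R) ⋈[g=d] T) → 5

== RESULT ==
f | g | h | z | d
3 | 3 | 5 | p | 3
7 | 1 | 8 | q | 1
7 | 1 | 8 | s | 1
7 | 1 | 8 | t | 1
9 | 2 | 6 | t | 2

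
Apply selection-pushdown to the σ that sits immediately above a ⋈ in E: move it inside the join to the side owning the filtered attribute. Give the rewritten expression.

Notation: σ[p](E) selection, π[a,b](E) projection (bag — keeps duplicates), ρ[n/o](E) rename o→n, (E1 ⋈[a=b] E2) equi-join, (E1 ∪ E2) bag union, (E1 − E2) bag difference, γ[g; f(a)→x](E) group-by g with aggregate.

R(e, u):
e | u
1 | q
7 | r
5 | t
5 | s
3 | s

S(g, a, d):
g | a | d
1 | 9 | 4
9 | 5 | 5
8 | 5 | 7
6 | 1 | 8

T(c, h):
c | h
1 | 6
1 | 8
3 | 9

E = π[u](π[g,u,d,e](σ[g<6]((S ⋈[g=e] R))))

σ filters on g, owned by the left side.
E' = π[u](π[g,u,d,e]((σ[g<6](S) ⋈[g=e] R)))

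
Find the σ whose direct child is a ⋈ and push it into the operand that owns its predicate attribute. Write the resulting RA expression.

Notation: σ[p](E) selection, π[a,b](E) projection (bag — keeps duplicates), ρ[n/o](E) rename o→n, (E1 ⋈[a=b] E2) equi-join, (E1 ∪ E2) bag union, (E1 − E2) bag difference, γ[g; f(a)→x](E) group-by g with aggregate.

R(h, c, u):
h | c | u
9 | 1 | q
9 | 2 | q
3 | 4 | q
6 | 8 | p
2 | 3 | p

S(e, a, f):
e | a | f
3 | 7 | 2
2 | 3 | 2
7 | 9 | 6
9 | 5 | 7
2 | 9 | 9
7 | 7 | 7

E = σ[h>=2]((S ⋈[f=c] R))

σ filters on h, owned by the right side.
E' = (S ⋈[f=c] σ[h>=2](R))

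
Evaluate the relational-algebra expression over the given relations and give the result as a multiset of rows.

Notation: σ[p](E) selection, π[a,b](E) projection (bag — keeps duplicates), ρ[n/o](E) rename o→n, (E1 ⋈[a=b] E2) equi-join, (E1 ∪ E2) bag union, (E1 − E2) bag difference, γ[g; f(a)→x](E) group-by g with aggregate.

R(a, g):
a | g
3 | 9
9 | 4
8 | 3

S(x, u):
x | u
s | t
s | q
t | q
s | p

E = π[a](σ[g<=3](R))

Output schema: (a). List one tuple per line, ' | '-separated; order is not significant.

Row counts bottom-up:
  R → 3
  σ[g<=3](R) → 1
  π[a](σ[g<=3](R)) → 1

== RESULT ==
a
8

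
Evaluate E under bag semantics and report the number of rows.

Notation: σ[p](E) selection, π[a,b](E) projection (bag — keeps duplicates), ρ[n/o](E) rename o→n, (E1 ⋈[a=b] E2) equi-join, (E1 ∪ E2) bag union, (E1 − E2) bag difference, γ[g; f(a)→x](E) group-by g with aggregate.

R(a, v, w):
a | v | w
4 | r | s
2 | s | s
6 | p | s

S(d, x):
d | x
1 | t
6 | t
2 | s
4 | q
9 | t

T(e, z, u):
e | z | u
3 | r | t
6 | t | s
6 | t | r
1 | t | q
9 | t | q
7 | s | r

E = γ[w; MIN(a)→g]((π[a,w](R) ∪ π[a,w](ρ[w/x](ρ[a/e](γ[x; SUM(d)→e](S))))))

Subexpression sizes:
  R → 3
  π[a,w](R) → 3
  S → 5
  γ[x; SUM(d)→e](S) → 3
  ρ[a/e](γ[x; SUM(d)→e](S)) → 3
  ρ[w/x](ρ[a/e](γ[x; SUM(d)→e](S))) → 3
  π[a,w](ρ[w/x](ρ[a/e](γ[x; SUM(d)→e](S)))) → 3
  (π[a,w](R) ∪ π[a,w](ρ[w/x](ρ[a/e](γ[x; SUM(d)→e](S))))) → 6
  γ[w; MIN(a)→g]((π[a,w](R) ∪ π[a,w](ρ[w/x](ρ[a/e](γ[x; SUM(d)→e](S)))))) → 3

|E| = 3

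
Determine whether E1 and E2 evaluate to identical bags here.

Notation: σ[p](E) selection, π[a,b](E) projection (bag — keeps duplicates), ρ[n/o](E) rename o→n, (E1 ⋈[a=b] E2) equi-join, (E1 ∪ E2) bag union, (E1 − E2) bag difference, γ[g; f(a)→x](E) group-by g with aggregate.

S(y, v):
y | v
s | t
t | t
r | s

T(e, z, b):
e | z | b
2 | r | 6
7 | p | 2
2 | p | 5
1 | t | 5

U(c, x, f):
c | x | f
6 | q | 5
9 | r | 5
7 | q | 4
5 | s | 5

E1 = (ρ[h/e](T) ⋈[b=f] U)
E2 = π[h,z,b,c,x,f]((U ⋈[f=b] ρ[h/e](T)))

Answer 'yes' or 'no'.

E1 subexpression sizes:
  T → 4
  ρ[h/e](T) → 4
  U → 4
  (ρ[h/e](T) ⋈[b=f] U) → 6
E2 subexpression sizes:
  U → 4
  T → 4
  ρ[h/e](T) → 4
  (U ⋈[f=b] ρ[h/e](T)) → 6
  π[h,z,b,c,x,f]((U ⋈[f=b] ρ[h/e](T))) → 6

E1 and E2 produce the same multiset:
h | z | b | c | x | f
1 | t | 5 | 5 | s | 5
1 | t | 5 | 6 | q | 5
1 | t | 5 | 9 | r | 5
2 | p | 5 | 5 | s | 5
2 | p | 5 | 6 | q | 5
2 | p | 5 | 9 | r | 5

yes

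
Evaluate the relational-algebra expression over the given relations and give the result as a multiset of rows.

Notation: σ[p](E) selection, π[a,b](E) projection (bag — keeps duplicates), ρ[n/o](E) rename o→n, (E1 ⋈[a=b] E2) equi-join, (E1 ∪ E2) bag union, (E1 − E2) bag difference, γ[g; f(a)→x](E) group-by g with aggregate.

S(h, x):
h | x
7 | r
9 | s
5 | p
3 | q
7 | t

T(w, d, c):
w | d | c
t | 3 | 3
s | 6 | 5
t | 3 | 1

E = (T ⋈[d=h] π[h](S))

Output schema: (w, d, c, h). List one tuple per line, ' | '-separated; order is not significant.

Row counts bottom-up:
  T → 3
  S → 5
  π[h](S) → 5
  (T ⋈[d=h] π[h](S)) → 2

== RESULT ==
w | d | c | h
t | 3 | 1 | 3
t | 3 | 3 | 3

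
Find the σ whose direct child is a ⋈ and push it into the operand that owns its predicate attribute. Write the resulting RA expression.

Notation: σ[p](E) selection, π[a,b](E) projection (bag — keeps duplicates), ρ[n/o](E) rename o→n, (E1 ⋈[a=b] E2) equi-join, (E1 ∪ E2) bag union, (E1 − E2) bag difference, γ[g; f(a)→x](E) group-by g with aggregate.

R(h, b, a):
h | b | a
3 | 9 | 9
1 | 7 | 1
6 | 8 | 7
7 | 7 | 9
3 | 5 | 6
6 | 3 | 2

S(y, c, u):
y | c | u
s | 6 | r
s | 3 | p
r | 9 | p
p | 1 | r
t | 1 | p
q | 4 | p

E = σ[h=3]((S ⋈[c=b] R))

σ filters on h, owned by the right side.
E' = (S ⋈[c=b] σ[h=3](R))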